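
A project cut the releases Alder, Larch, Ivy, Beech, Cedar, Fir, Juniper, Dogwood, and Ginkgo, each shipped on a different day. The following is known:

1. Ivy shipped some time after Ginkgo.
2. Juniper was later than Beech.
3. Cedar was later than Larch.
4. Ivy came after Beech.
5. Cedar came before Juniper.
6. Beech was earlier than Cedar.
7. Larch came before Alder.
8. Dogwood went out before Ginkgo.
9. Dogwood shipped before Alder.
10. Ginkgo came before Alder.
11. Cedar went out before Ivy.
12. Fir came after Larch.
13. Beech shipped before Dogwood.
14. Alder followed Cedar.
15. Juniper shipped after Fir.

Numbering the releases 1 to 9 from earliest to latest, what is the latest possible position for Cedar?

6

Cedar must come before Alder, Ivy, and Juniper — 3 releases forced after it.
Everything else can be placed before Cedar in some valid order, so Cedar can sit as late as position 9 − 3 = 6.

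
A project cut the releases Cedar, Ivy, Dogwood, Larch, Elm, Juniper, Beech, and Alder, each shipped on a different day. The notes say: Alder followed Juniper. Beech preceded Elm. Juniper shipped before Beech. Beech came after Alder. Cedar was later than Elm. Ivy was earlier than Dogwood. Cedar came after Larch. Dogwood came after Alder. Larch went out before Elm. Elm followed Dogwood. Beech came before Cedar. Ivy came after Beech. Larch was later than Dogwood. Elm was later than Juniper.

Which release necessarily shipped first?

Juniper has a chain of constraints placing it before every other release, so Juniper must be first.

Juniper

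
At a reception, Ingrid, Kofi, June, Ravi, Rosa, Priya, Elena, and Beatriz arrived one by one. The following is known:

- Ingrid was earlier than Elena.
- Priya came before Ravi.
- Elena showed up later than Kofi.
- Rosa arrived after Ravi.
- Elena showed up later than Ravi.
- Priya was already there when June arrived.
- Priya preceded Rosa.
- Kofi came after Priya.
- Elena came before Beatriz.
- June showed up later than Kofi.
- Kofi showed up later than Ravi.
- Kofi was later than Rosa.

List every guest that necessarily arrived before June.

Directly stated before June: Kofi and Priya.
Ravi reaches June via Ravi → Kofi → June.
Rosa reaches June via Rosa → Kofi → June.
No chain forces Ingrid (or any of the others) ahead of June.

Kofi, Priya, Ravi, Rosa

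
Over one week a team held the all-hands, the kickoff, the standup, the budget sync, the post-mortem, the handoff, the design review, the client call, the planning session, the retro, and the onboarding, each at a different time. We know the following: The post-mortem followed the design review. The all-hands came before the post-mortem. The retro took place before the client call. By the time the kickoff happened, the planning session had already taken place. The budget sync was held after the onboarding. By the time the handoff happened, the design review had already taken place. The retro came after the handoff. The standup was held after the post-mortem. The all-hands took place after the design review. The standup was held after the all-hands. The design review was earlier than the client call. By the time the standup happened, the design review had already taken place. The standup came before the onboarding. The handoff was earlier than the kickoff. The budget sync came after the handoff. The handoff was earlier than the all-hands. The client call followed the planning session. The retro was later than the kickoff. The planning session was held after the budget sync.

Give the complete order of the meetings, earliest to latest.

The constraints fix every adjacent pair, so only one ordering works:
the design review → the handoff → the all-hands → the post-mortem → the standup → the onboarding → the budget sync → the planning session → the kickoff → the retro → the client call.

the design review, the handoff, the all-hands, the post-mortem, the standup, the onboarding, the budget sync, the planning session, the kickoff, the retro, the client call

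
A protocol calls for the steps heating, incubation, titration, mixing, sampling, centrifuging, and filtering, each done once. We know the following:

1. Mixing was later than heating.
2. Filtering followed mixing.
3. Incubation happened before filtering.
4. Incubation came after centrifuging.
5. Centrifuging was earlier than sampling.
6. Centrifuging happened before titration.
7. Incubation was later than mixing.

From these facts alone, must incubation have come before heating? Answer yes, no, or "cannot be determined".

Tracing the constraints gives heating → mixing → incubation, so heating must come before incubation.
That means incubation cannot be before heating.

no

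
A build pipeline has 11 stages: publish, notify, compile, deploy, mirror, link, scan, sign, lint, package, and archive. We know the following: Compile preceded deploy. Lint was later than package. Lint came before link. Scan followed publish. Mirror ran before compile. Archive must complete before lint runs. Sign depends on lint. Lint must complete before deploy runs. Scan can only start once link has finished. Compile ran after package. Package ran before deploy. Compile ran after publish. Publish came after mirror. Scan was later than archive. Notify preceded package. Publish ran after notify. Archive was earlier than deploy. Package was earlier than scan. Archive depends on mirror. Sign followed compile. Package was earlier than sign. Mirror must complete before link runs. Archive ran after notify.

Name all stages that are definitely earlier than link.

archive, lint, mirror, notify, package

Directly stated before link: lint and mirror.
Archive reaches link via archive → lint → link.
Notify reaches link via notify → archive → lint → link.
Package reaches link via package → lint → link.
No chain forces deploy (or any of the others) ahead of link.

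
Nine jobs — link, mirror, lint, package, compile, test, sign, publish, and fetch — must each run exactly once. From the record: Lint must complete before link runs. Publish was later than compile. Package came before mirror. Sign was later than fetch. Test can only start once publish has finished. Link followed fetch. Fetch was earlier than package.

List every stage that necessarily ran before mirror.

fetch, package

Directly stated before mirror: package.
Fetch reaches mirror via fetch → package → mirror.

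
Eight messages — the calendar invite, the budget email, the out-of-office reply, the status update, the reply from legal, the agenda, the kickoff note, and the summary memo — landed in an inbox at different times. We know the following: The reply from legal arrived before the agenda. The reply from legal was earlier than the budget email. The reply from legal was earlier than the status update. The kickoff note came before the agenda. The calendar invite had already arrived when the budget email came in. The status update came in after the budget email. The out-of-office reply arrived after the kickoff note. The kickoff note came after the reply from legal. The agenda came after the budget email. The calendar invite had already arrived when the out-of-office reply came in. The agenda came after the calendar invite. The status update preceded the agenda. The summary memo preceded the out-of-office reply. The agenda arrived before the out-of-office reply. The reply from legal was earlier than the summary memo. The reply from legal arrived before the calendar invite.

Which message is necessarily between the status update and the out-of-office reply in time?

Tracing the constraints gives the status update → the agenda → the out-of-office reply, so the agenda sits after the status update and before the out-of-office reply.
No other message is forced both after the status update and before the out-of-office reply.

the agenda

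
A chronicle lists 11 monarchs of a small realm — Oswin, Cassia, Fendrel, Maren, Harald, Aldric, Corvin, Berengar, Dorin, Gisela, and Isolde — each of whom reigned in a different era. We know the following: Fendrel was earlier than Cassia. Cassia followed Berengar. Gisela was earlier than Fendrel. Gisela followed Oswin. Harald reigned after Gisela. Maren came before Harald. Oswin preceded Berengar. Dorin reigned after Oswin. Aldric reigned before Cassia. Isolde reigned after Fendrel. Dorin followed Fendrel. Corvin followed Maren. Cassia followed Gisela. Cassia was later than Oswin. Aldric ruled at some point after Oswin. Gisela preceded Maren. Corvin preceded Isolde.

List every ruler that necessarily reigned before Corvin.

Gisela, Maren, Oswin

Directly stated before Corvin: Maren.
Gisela reaches Corvin via Gisela → Maren → Corvin.
Oswin reaches Corvin via Oswin → Gisela → Maren → Corvin.
No chain forces Berengar (or any of the others) ahead of Corvin.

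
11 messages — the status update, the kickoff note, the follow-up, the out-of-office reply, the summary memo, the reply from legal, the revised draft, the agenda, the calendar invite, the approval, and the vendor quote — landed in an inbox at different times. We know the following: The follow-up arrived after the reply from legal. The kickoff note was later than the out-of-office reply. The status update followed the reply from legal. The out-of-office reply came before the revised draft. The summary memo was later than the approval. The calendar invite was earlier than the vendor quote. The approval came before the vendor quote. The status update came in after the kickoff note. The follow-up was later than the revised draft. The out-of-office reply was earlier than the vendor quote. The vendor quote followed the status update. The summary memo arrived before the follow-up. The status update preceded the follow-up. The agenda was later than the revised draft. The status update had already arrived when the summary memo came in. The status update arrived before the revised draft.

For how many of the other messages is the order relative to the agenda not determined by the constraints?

Forced before the agenda: the kickoff note, the out-of-office reply, the reply from legal, the revised draft, and the status update.
That leaves the approval, the calendar invite, the follow-up, the summary memo, and the vendor quote with no forced order relative to the agenda — 5.

5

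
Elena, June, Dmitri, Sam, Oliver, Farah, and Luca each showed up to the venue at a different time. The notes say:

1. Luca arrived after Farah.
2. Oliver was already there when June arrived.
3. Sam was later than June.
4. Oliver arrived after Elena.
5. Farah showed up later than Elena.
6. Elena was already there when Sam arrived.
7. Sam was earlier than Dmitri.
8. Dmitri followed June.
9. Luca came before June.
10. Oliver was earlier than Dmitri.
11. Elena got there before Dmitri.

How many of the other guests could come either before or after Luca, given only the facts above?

Forced before Luca: Elena and Farah; forced after Luca: Dmitri, June, and Sam.
That leaves Oliver with no forced order relative to Luca — 1.

1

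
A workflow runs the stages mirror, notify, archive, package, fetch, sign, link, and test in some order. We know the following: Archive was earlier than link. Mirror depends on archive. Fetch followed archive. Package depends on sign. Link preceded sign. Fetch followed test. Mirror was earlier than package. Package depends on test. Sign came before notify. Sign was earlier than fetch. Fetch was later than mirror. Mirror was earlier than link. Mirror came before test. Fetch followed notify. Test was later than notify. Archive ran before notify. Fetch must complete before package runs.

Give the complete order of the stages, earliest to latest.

The constraints fix every adjacent pair, so only one ordering works:
archive → mirror → link → sign → notify → test → fetch → package.

archive, mirror, link, sign, notify, test, fetch, package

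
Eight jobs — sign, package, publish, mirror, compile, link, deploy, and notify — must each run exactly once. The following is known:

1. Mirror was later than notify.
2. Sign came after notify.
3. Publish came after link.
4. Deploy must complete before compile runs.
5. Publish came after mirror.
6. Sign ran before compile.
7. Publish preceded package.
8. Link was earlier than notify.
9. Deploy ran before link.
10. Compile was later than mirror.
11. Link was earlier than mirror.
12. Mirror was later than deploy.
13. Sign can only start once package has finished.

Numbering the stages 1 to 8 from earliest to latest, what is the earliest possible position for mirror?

4

Deploy, link, and notify must all come before mirror — 3 forced predecessors.
Nothing else is forced ahead of mirror, so its earliest slot is position 3 + 1 = 4.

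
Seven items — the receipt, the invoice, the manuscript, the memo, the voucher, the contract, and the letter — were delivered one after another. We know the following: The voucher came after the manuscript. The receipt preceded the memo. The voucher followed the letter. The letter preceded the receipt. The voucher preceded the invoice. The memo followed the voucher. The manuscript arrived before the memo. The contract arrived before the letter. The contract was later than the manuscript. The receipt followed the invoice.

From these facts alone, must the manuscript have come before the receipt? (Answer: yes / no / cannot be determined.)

yes

Chain the constraints: the manuscript → the contract → the letter → the receipt. Each link is directly stated, so the manuscript comes before the receipt.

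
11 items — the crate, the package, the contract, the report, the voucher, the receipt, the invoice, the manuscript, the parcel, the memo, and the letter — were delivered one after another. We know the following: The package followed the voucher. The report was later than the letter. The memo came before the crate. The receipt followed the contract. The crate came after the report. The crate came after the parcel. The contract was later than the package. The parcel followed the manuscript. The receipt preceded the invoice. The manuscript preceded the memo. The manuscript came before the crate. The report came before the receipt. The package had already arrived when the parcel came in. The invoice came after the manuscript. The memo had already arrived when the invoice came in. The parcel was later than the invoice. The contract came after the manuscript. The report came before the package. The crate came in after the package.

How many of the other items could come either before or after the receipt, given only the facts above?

Forced before the receipt: the contract, the letter, the manuscript, the package, the report, and the voucher; forced after the receipt: the crate, the invoice, and the parcel.
That leaves the memo with no forced order relative to the receipt — 1.

1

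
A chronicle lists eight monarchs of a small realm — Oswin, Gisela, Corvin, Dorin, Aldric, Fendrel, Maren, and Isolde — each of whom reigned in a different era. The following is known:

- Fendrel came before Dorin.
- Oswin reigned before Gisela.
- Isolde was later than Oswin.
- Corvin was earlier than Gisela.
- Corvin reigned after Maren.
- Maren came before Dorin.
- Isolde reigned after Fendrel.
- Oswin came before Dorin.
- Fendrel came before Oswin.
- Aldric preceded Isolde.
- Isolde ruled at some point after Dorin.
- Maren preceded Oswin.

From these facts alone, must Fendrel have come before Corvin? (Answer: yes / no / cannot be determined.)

No chain of stated constraints runs from Fendrel to Corvin, and none runs from Corvin to Fendrel either.
So the relative order of Fendrel and Corvin is not fixed by the given facts.

cannot be determined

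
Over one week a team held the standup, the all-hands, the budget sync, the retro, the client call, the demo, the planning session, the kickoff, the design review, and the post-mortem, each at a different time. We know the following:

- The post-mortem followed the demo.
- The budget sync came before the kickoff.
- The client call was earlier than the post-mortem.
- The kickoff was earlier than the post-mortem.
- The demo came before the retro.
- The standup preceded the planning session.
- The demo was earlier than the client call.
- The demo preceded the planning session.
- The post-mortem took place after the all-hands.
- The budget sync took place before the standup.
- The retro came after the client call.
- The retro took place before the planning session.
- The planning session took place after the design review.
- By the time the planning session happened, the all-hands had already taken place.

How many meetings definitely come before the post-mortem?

Directly stated before the post-mortem: the all-hands, the client call, the demo, and the kickoff.
The budget sync reaches the post-mortem via the budget sync → the kickoff → the post-mortem.
No chain forces the standup (or any of the others) ahead of the post-mortem.
That's the all-hands, the budget sync, the client call, the demo, and the kickoff — 5 in all.

5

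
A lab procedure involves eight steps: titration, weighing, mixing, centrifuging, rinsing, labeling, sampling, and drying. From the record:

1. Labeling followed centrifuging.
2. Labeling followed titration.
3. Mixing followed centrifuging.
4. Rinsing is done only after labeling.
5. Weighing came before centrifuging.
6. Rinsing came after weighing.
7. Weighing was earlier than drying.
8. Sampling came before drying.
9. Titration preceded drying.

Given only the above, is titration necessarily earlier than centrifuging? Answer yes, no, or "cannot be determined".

cannot be determined

No chain of stated constraints runs from titration to centrifuging, and none runs from centrifuging to titration either.
So the relative order of titration and centrifuging is not fixed by the given facts.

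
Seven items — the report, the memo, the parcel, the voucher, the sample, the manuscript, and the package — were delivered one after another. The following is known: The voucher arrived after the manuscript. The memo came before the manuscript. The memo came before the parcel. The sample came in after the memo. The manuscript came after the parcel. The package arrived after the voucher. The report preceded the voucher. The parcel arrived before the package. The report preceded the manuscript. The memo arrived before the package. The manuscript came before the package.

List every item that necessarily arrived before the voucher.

Directly stated before the voucher: the manuscript and the report.
The memo reaches the voucher via the memo → the manuscript → the voucher.
The parcel reaches the voucher via the parcel → the manuscript → the voucher.
No chain forces the sample (or any of the others) ahead of the voucher.

the manuscript, the memo, the parcel, the report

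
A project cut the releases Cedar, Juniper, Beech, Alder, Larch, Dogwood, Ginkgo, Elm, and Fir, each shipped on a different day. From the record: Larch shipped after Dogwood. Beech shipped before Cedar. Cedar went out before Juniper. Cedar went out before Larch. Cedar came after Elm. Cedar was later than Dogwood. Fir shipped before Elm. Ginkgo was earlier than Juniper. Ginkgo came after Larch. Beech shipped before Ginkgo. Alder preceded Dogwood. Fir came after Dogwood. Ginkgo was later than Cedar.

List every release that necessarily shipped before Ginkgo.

Directly stated before Ginkgo: Beech, Cedar, and Larch.
Alder reaches Ginkgo via Alder → Dogwood → Larch → Ginkgo.
Dogwood reaches Ginkgo via Dogwood → Larch → Ginkgo.
Elm reaches Ginkgo via Elm → Cedar → Ginkgo.
Likewise Fir reaches Ginkgo by chaining the stated constraints.

Alder, Beech, Cedar, Dogwood, Elm, Fir, Larch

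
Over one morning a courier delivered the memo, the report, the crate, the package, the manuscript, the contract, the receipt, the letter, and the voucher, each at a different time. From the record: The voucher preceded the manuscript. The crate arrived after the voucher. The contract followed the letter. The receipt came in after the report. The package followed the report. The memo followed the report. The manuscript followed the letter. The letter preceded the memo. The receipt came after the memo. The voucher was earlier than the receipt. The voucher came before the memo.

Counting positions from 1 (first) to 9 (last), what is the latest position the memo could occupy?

8

The memo must come before the receipt — 1 item forced after it.
Everything else can be placed before the memo in some valid order, so the memo can sit as late as position 9 − 1 = 8.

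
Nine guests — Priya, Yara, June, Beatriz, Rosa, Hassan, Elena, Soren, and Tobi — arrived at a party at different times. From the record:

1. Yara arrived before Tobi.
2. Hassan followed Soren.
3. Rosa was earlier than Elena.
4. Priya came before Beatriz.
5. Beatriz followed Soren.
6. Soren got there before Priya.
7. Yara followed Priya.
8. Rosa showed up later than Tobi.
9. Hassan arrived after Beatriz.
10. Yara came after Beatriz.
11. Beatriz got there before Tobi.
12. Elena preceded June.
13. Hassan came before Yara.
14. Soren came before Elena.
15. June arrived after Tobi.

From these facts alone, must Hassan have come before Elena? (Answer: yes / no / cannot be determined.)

Chain the constraints: Hassan → Yara → Tobi → Rosa → Elena. Each link is directly stated, so Hassan comes before Elena.

yes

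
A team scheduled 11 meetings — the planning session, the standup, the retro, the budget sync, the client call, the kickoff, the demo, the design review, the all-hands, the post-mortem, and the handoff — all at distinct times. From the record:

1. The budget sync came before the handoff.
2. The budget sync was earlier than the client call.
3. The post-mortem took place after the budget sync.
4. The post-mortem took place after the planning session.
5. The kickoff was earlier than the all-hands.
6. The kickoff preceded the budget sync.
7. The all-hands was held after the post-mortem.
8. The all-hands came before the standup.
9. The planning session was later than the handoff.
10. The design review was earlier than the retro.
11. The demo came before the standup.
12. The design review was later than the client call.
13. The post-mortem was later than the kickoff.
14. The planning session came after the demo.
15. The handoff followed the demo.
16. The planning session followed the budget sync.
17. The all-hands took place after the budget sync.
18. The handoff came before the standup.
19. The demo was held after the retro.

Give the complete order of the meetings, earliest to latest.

The constraints fix every adjacent pair, so only one ordering works:
the kickoff → the budget sync → the client call → the design review → the retro → the demo → the handoff → the planning session → the post-mortem → the all-hands → the standup.

the kickoff, the budget sync, the client call, the design review, the retro, the demo, the handoff, the planning session, the post-mortem, the all-hands, the standup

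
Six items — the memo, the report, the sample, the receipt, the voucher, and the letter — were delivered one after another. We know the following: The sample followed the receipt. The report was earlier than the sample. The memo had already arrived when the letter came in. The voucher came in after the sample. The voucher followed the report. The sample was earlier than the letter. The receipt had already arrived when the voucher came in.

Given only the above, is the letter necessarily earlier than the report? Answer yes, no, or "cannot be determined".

no

Tracing the constraints gives the report → the sample → the letter, so the report must come before the letter.
That means the letter cannot be before the report.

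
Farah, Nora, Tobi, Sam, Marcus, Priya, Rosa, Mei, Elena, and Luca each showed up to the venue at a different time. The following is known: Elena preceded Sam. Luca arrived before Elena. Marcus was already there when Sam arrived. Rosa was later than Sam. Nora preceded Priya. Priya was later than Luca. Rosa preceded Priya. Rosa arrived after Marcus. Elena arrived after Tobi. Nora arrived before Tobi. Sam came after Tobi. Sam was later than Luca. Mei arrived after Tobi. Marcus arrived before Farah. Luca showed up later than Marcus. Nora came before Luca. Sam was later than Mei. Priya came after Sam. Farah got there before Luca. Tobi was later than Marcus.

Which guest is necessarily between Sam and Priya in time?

Rosa

Tracing the constraints gives Sam → Rosa → Priya, so Rosa sits after Sam and before Priya.
No other guest is forced both after Sam and before Priya.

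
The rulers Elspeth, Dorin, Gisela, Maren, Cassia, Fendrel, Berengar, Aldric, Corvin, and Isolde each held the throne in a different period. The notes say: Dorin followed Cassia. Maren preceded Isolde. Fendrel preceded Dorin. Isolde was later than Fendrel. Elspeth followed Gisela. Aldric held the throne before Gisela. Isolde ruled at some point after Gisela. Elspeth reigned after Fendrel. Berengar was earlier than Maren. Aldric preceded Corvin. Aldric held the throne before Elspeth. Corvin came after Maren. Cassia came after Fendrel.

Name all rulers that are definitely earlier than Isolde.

Directly stated before Isolde: Fendrel, Gisela, and Maren.
Aldric reaches Isolde via Aldric → Gisela → Isolde.
Berengar reaches Isolde via Berengar → Maren → Isolde.

Aldric, Berengar, Fendrel, Gisela, Maren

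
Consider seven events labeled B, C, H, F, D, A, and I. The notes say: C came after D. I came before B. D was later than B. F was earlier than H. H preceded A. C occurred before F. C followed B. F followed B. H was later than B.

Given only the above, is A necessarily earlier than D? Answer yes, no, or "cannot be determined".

no

Tracing the constraints gives D → C → F → H → A, so D must come before A.
That means A cannot be before D.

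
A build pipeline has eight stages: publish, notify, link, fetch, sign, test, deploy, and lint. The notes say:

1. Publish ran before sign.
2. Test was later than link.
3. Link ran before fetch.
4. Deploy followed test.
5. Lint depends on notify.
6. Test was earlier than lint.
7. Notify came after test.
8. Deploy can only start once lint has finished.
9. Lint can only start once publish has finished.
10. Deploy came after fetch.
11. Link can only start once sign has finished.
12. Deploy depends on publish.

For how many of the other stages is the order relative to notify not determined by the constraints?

Forced before notify: link, publish, sign, and test; forced after notify: deploy and lint.
That leaves fetch with no forced order relative to notify — 1.

1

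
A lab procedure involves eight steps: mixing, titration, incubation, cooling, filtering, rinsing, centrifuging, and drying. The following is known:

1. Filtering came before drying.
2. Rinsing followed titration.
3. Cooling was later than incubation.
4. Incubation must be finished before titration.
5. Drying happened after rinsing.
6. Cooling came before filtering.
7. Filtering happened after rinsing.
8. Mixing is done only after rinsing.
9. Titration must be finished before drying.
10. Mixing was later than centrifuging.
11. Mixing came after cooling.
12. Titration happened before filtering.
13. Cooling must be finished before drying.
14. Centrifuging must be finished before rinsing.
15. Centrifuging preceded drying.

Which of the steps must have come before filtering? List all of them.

Directly stated before filtering: cooling, rinsing, and titration.
Centrifuging reaches filtering via centrifuging → rinsing → filtering.
Incubation reaches filtering via incubation → titration → filtering.
No chain forces mixing (or any of the others) ahead of filtering.

centrifuging, cooling, incubation, rinsing, titration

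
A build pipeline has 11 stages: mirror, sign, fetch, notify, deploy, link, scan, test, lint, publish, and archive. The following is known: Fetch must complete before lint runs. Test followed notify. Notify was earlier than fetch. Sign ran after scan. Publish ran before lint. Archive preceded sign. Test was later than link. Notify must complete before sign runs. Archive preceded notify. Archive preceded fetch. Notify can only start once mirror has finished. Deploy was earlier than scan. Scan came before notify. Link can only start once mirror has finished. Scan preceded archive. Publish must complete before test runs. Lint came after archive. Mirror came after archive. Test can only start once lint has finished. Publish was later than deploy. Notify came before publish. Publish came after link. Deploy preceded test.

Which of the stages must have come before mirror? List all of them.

archive, deploy, scan

Directly stated before mirror: archive.
Deploy reaches mirror via deploy → scan → archive → mirror.
Scan reaches mirror via scan → archive → mirror.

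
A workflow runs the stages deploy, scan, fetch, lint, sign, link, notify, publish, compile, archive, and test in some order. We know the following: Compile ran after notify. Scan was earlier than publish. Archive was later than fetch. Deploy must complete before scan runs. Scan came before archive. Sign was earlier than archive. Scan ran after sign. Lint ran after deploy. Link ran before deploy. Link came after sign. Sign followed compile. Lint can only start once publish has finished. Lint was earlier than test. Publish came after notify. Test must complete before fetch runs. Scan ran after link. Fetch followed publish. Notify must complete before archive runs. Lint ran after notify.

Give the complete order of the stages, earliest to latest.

notify, compile, sign, link, deploy, scan, publish, lint, test, fetch, archive

The constraints fix every adjacent pair, so only one ordering works:
notify → compile → sign → link → deploy → scan → publish → lint → test → fetch → archive.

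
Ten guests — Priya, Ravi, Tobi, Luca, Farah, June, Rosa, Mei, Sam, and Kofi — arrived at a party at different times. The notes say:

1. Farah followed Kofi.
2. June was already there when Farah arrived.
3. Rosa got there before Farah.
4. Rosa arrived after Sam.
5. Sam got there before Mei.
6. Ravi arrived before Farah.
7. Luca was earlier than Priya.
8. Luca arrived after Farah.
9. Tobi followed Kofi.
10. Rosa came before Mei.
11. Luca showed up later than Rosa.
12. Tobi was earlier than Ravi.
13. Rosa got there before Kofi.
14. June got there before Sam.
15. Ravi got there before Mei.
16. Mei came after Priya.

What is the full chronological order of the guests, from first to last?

June, Sam, Rosa, Kofi, Tobi, Ravi, Farah, Luca, Priya, Mei

The constraints fix every adjacent pair, so only one ordering works:
June → Sam → Rosa → Kofi → Tobi → Ravi → Farah → Luca → Priya → Mei.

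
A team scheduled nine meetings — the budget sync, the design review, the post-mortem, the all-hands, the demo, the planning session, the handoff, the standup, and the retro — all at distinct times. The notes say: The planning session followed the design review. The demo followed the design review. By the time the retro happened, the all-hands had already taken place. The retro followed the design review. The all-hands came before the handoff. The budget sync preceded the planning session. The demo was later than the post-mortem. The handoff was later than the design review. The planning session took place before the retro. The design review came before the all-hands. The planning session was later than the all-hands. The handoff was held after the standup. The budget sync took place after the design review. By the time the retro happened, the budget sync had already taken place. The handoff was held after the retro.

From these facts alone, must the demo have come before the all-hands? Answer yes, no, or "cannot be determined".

No chain of stated constraints runs from the demo to the all-hands, and none runs from the all-hands to the demo either.
So the relative order of the demo and the all-hands is not fixed by the given facts.

cannot be determined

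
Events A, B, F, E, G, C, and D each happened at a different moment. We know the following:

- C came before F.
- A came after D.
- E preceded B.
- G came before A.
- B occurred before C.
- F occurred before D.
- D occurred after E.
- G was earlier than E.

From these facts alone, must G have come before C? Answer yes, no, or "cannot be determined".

Chain the constraints: G → E → B → C. Each link is directly stated, so G comes before C.

yes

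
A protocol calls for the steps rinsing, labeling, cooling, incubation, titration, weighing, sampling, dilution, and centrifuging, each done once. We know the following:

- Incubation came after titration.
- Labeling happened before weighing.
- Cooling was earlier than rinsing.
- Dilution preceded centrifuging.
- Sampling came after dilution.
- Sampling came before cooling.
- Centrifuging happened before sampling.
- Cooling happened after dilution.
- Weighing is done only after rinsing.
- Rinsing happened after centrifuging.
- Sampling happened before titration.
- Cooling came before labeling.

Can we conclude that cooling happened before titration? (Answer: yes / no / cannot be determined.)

cannot be determined

No chain of stated constraints runs from cooling to titration, and none runs from titration to cooling either.
So the relative order of cooling and titration is not fixed by the given facts.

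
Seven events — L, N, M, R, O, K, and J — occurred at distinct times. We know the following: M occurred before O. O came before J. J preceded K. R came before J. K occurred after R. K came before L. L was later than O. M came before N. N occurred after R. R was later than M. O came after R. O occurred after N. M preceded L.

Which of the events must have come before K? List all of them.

J, M, N, O, R

Directly stated before K: J and R.
M reaches K via M → R → K.
N reaches K via N → O → J → K.
O reaches K via O → J → K.
No chain forces L ahead of K.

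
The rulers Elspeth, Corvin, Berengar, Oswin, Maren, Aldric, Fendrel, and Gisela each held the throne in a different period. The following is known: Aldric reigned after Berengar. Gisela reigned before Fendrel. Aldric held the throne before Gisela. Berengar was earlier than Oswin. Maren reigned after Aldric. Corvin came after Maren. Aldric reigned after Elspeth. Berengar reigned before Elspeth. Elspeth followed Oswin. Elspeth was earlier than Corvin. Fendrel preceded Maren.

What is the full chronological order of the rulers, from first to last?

The constraints fix every adjacent pair, so only one ordering works:
Berengar → Oswin → Elspeth → Aldric → Gisela → Fendrel → Maren → Corvin.

Berengar, Oswin, Elspeth, Aldric, Gisela, Fendrel, Maren, Corvin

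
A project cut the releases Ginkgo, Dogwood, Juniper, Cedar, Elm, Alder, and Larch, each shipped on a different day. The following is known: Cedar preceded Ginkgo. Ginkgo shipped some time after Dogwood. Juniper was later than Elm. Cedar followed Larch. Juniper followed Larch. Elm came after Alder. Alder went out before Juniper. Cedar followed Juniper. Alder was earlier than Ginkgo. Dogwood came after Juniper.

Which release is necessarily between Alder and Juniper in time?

Tracing the constraints gives Alder → Elm → Juniper, so Elm sits after Alder and before Juniper.
No other release is forced both after Alder and before Juniper.

Elm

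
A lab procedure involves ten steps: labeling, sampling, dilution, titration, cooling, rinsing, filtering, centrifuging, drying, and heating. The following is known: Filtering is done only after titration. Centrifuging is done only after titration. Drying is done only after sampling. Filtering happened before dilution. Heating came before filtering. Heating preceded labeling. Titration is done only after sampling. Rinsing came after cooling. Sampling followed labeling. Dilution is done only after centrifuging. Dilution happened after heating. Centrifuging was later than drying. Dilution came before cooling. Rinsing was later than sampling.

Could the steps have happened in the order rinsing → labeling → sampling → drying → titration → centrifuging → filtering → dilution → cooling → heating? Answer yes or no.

The constraints require cooling before rinsing, but in the proposed sequence rinsing appears ahead of cooling. That one violation is enough.

no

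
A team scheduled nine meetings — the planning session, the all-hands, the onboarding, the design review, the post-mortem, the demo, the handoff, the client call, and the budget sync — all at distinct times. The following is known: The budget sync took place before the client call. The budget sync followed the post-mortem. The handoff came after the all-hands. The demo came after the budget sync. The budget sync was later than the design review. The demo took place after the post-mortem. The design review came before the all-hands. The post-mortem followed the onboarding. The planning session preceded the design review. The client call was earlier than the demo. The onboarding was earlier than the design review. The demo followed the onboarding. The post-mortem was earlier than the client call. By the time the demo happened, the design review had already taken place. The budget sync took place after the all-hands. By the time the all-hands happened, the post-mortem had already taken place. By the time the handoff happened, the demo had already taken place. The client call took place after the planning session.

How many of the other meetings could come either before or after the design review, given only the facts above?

1

Forced before the design review: the onboarding and the planning session; forced after the design review: the all-hands, the budget sync, the client call, the demo, and the handoff.
That leaves the post-mortem with no forced order relative to the design review — 1.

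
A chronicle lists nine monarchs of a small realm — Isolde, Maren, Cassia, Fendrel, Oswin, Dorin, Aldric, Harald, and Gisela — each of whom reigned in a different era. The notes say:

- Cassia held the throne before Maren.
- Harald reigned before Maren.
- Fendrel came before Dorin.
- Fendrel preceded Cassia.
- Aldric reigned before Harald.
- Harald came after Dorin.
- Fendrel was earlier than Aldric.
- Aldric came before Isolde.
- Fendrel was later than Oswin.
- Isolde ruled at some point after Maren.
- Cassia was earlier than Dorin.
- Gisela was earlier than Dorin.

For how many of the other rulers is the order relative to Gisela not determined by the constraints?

4

Forced after Gisela: Dorin, Harald, Isolde, and Maren.
That leaves Aldric, Cassia, Fendrel, and Oswin with no forced order relative to Gisela — 4.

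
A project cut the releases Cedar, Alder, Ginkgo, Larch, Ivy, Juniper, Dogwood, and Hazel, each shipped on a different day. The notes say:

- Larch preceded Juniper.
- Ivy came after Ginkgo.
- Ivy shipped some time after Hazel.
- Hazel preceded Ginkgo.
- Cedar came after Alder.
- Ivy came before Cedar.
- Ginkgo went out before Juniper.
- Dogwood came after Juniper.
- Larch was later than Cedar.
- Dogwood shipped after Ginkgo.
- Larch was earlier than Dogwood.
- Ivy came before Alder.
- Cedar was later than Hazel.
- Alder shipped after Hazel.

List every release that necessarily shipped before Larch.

Directly stated before Larch: Cedar.
Alder reaches Larch via Alder → Cedar → Larch.
Ginkgo reaches Larch via Ginkgo → Ivy → Cedar → Larch.
Hazel reaches Larch via Hazel → Cedar → Larch.
Likewise Ivy reaches Larch by chaining the stated constraints.
No chain forces Juniper (or any of the others) ahead of Larch.

Alder, Cedar, Ginkgo, Hazel, Ivy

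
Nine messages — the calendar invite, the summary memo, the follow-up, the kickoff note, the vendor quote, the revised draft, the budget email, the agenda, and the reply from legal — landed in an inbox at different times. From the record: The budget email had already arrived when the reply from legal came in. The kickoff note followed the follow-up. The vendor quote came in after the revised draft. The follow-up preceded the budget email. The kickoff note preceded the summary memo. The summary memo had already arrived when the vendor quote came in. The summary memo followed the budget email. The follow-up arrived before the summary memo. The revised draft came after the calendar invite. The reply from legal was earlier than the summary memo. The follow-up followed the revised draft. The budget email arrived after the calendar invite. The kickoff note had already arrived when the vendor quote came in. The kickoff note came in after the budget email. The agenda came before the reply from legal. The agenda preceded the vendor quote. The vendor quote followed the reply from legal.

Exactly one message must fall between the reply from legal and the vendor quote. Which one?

the summary memo

Tracing the constraints gives the reply from legal → the summary memo → the vendor quote, so the summary memo sits after the reply from legal and before the vendor quote.
No other message is forced both after the reply from legal and before the vendor quote.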